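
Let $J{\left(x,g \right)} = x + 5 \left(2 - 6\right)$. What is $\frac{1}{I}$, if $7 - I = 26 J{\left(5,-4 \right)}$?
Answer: $\frac{1}{397} \approx 0.0025189$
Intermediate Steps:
$J{\left(x,g \right)} = -20 + x$ ($J{\left(x,g \right)} = x + 5 \left(2 - 6\right) = x + 5 \left(-4\right) = x - 20 = -20 + x$)
$I = 397$ ($I = 7 - 26 \left(-20 + 5\right) = 7 - 26 \left(-15\right) = 7 - -390 = 7 + 390 = 397$)
$\frac{1}{I} = \frac{1}{397}$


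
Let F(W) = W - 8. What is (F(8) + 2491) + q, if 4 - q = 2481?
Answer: 14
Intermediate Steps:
F(W) = -8 + W
q = -2477 (q = 4 - 1*2481 = 4 - 2481 = -2477)
(F(8) + 2491) + q = ((-8 + 8) + 2491) - 2477 = (0 + 2491) - 2477 = 2491 - 2477 = 14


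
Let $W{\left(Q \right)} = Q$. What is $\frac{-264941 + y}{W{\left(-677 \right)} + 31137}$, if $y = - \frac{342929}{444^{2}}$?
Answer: $- \frac{10445950381}{1200952512} \approx -8.6981$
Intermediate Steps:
$y = - \frac{342929}{197136} \approx -1.7396$
$\frac{-264941 + y}{W{\left(-677 \right)} + 31137} = \frac{-264941 - \frac{342929}{197136}}{-677 + 31137} = - \frac{52229751905}{197136 \cdot 30460} = \left(- \frac{52229751905}{197136}\right) \frac{1}{30460} = - \frac{10445950381}{1200952512}$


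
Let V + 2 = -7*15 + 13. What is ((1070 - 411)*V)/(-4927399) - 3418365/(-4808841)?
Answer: 336108563671/464609379109 ≈ 0.72342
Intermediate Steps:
V = -94 (V = -2 + (-7*15 + 13) = -2 + (-105 + 13) = -2 - 92 = -94)
((1070 - 411)*V)/(-4927399) - 3418365/(-4808841) = ((1070 - 411)*(-94))/(-4927399) - 3418365/(-4808841) = (659*(-94))*(-1/4927399) - 3418365*(-1/4808841) = -61946*(-1/4927399) + 1139455/1602947 = 61946/4927399 + 1139455/1602947 = 336108563671/464609379109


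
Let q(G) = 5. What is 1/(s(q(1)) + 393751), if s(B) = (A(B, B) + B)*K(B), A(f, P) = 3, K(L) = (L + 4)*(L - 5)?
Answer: 1/393751 ≈ 2.5397e-6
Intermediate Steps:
K(L) = (-5 + L)*(4 + L) (K(L) = (4 + L)*(-5 + L) = (-5 + L)*(4 + L))
s(B) = (3 + B)*(-20 + B² - B)
1/(s(q(1)) + 393751) = 1/(-(3 + 5)*(20 + 5 - 1*5²) + 393751) = 1/(-1*8*(20 + 5 - 1*25) + 393751) = 1/(-1*8*(20 + 5 - 25) + 393751) = 1/(-1*8*0 + 393751) = 1/(0 + 393751) = 1/393751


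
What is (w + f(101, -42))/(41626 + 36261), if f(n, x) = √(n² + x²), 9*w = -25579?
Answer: -25579/700983 + √11965/77887 ≈ -0.035086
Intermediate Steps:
w = -25579/9 (w = (⅑)*(-25579) = -25579/9 ≈ -2842.1)
(w + f(101, -42))/(41626 + 36261) = (-25579/9 + √(101² + (-42)²))/(41626 + 36261) = (-25579/9 + √(10201 + 1764))/77887 = (-25579/9 + √11965)*(1/77887) = -25579/700983 + √11965/77887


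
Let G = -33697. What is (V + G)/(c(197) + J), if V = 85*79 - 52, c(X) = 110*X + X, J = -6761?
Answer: -1931/1079 ≈ -1.7896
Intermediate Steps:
c(X) = 111*X
V = 6663 (V = 6715 - 52 = 6663)
(V + G)/(c(197) + J) = (6663 - 33697)/(111*197 - 6761) = -27034/(21867 - 6761) = -27034/15106 = -27034*1/15106 = -1931/1079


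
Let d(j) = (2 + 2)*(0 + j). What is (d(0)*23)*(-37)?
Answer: 0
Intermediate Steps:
d(j) = 4*j
(d(0)*23)*(-37) = ((4*0)*23)*(-37) = (0*23)*(-37) = 0*(-37) = 0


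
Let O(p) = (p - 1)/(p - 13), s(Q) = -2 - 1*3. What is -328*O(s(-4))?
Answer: -328/3 ≈ -109.33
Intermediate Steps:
s(Q) = -5 (s(Q) = -2 - 3 = -5)
O(p) = (-1 + p)/(-13 + p)
-328*O(s(-4)) = -328*(-1 - 5)/(-13 - 5) = -328*(-6)/(-18) = -(-164)*(-6)/9 = -328*1/3 = -328/3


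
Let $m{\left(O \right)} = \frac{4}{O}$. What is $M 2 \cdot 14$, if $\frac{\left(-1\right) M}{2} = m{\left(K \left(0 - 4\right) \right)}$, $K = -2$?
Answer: $-28$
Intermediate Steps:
$M = -1$ ($M = - 2 \frac{4}{\left(-2\right) \left(0 - 4\right)} = - 2 \frac{4}{\left(-2\right) \left(-4\right)} = - 2 \cdot \frac{4}{8} = - 2 \cdot 4 \cdot \frac{1}{8} = \left(-2\right) \frac{1}{2} = -1$)
$M 2 \cdot 14 = \left(-1\right) 2 \cdot 14 = \left(-2\right) 14 = -28$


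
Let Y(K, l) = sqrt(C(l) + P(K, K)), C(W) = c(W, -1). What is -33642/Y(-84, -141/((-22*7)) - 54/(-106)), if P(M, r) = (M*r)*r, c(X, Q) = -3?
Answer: 11214*I*sqrt(592707)/197569 ≈ 43.698*I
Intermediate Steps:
C(W) = -3
P(M, r) = M*r**2
Y(K, l) = sqrt(-3 + K**3) (Y(K, l) = sqrt(-3 + K*K**2) = sqrt(-3 + K**3))
-33642/Y(-84, -141/((-22*7)) - 54/(-106)) = -33642/sqrt(-3 + (-84)**3) = -33642/sqrt(-3 - 592704) = -33642*(-I*sqrt(592707)/592707) = -(-11214)*I*sqrt(592707)/197569 = 11214*I*sqrt(592707)/197569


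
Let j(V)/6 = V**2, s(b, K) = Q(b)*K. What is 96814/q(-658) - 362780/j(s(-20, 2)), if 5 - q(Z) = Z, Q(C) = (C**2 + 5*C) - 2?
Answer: 17174897317/117754104 ≈ 145.85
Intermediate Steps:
Q(C) = -2 + C**2 + 5*C
s(b, K) = K*(-2 + b**2 + 5*b) (s(b, K) = (-2 + b**2 + 5*b)*K = K*(-2 + b**2 + 5*b))
q(Z) = 5 - Z
j(V) = 6*V**2
96814/q(-658) - 362780/j(s(-20, 2)) = 96814/(5 - 1*(-658)) - 362780*1/(24*(-2 + (-20)**2 + 5*(-20))**2) = 96814/(5 + 658) - 362780*1/(24*(-2 + 400 - 100)**2) = 96814/663 - 362780/(6*(2*298)**2) = 96814*(1/663) - 362780/(6*596**2) = 96814/663 - 362780/(6*355216) = 96814/663 - 362780/2131296 = 96814/663 - 362780*1/2131296 = 96814/663 - 90695/532824 = 17174897317/117754104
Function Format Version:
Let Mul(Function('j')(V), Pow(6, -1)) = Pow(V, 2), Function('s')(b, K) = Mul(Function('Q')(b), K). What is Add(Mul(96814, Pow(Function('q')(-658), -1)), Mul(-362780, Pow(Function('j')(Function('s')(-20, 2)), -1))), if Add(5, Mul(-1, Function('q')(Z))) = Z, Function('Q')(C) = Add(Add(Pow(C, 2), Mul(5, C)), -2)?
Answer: Rational(17174897317, 117754104) ≈ 145.85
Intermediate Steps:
Function('Q')(C) = Add(-2, Pow(C, 2), Mul(5, C))
Function('s')(b, K) = Mul(K, Add(-2, Pow(b, 2), Mul(5, b))) (Function('s')(b, K) = Mul(Add(-2, Pow(b, 2), Mul(5, b)), K) = Mul(K, Add(-2, Pow(b, 2), Mul(5, b))))
Function('q')(Z) = Add(5, Mul(-1, Z))
Function('j')(V) = Mul(6, Pow(V, 2))
Add(Mul(96814, Pow(Function('q')(-658), -1)), Mul(-362780, Pow(Function('j')(Function('s')(-20, 2)), -1))) = Add(Mul(96814, Pow(Add(5, Mul(-1, -658)), -1)), Mul(-362780, Pow(Mul(6, Pow(Mul(2, Add(-2, Pow(-20, 2), Mul(5, -20))), 2)), -1))) = Add(Mul(96814, Pow(Add(5, 658), -1)), Mul(-362780, Pow(Mul(6, Pow(Mul(2, Add(-2, 400, -100)), 2)), -1))) = Add(Mul(96814, Pow(663, -1)), Mul(-362780, Pow(Mul(6, Pow(Mul(2, 298), 2)), -1))) = Add(Mul(96814, Rational(1, 663)), Mul(-362780, Pow(Mul(6, Pow(596, 2)), -1))) = Add(Rational(96814, 663), Mul(-362780, Pow(Mul(6, 355216), -1))) = Add(Rational(96814, 663), Mul(-362780, Pow(2131296, -1))) = Add(Rational(96814, 663), Mul(-362780, Rational(1, 2131296))) = Add(Rational(96814, 663), Rational(-90695, 532824)) = Rational(17174897317, 117754104)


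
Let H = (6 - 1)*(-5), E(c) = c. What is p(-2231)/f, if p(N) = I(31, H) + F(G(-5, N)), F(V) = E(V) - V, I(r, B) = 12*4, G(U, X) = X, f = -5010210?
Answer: -8/835035 ≈ -9.5804e-6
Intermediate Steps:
H = -25 (H = 5*(-5) = -25)
I(r, B) = 48
F(V) = 0 (F(V) = V - V = 0)
p(N) = 48 (p(N) = 48 + 0 = 48)
p(-2231)/f = 48/(-5010210) = 48*(-1/5010210) = -8/835035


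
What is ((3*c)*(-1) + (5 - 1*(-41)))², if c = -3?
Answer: 3025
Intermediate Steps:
((3*c)*(-1) + (5 - 1*(-41)))² = ((3*(-3))*(-1) + (5 - 1*(-41)))² = (-9*(-1) + (5 + 41))² = (9 + 46)² = 55² = 3025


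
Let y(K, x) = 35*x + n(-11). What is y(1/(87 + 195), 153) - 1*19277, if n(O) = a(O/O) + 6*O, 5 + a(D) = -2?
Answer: -13995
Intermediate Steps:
a(D) = -7 (a(D) = -5 - 2 = -7)
n(O) = -7 + 6*O
y(K, x) = -73 + 35*x (y(K, x) = 35*x + (-7 + 6*(-11)) = 35*x + (-7 - 66) = 35*x - 73 = -73 + 35*x)
y(1/(87 + 195), 153) - 1*19277 = (-73 + 35*153) - 1*19277 = (-73 + 5355) - 19277 = 5282 - 19277 = -13995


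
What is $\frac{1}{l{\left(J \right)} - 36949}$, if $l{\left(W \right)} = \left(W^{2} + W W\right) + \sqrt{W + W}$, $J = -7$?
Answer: $- \frac{36851}{1357996215} - \frac{i \sqrt{14}}{1357996215} \approx -2.7136 \cdot 10^{-5} - 2.7553 \cdot 10^{-9} i$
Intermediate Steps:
$l{\left(W \right)} = 2 W^{2} + \sqrt{2} \sqrt{W}$ ($l{\left(W \right)} = \left(W^{2} + W^{2}\right) + \sqrt{2 W} = 2 W^{2} + \sqrt{2} \sqrt{W}$)
$\frac{1}{l{\left(J \right)} - 36949} = \frac{1}{\left(2 \left(-7\right)^{2} + \sqrt{2} \sqrt{-7}\right) - 36949} = \frac{1}{\left(2 \cdot 49 + \sqrt{2} i \sqrt{7}\right) - 36949} = \frac{1}{\left(98 + i \sqrt{14}\right) - 36949} = \frac{1}{-36851 + i \sqrt{14}}$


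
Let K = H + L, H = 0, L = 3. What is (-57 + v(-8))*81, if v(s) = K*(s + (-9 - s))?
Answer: -6804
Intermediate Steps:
K = 3 (K = 0 + 3 = 3)
v(s) = -27 (v(s) = 3*(s + (-9 - s)) = 3*(-9) = -27)
(-57 + v(-8))*81 = (-57 - 27)*81 = -84*81 = -6804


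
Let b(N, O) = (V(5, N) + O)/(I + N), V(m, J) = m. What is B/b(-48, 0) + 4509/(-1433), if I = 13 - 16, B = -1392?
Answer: 101708991/7165 ≈ 14195.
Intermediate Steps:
I = -3
b(N, O) = (5 + O)/(-3 + N)
B/b(-48, 0) + 4509/(-1433) = -1392*(-3 - 48)/(5 + 0) + 4509/(-1433) = -1392/(5/(-51)) + 4509*(-1/1433) = -1392/((-1/51*5)) - 4509/1433 = -1392/(-5/51) - 4509/1433 = -1392*(-51/5) - 4509/1433 = 70992/5 - 4509/1433 = 101708991/7165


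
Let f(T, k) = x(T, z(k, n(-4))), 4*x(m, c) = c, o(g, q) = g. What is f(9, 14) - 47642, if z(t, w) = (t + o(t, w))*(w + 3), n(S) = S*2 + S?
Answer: -47705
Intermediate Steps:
n(S) = 3*S (n(S) = 2*S + S = 3*S)
z(t, w) = 2*t*(3 + w) (z(t, w) = (t + t)*(w + 3) = (2*t)*(3 + w) = 2*t*(3 + w))
x(m, c) = c/4
f(T, k) = -9*k/2 (f(T, k) = (2*k*(3 + 3*(-4)))/4 = (2*k*(3 - 12))/4 = (2*k*(-9))/4 = (-18*k)/4 = -9*k/2)
f(9, 14) - 47642 = -9/2*14 - 47642 = -63 - 47642 = -47705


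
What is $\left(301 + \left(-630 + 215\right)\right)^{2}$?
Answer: $12996$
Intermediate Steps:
$\left(301 + \left(-630 + 215\right)\right)^{2} = \left(301 - 415\right)^{2} = \left(-114\right)^{2} = 12996$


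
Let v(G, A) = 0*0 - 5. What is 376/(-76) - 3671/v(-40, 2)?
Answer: 69279/95 ≈ 729.25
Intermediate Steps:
v(G, A) = -5 (v(G, A) = 0 - 5 = -5)
376/(-76) - 3671/v(-40, 2) = 376/(-76) - 3671/(-5) = 376*(-1/76) - 3671*(-1/5) = -94/19 + 3671/5 = 69279/95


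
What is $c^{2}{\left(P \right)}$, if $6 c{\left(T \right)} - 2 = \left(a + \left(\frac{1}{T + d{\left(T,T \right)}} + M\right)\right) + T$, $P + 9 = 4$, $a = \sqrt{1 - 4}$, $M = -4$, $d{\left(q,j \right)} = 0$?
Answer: $\frac{407}{300} - \frac{2 i \sqrt{3}}{5} \approx 1.3567 - 0.69282 i$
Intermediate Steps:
$a = i \sqrt{3}$ ($a = \sqrt{-3} = i \sqrt{3} \approx 1.732 i$)
$P = -5$ ($P = -9 + 4 = -5$)
$c{\left(T \right)} = - \frac{1}{3} + \frac{T}{6} + \frac{1}{6 T} + \frac{i \sqrt{3}}{6}$ ($c{\left(T \right)} = \frac{1}{3} + \frac{\left(i \sqrt{3} - \left(4 - \frac{1}{T + 0}\right)\right) + T}{6} = \frac{1}{3} + \frac{\left(i \sqrt{3} - \left(4 - \frac{1}{T}\right)\right) + T}{6} = \frac{1}{3} + \frac{\left(-4 + \frac{1}{T} + i \sqrt{3}\right) + T}{6} = \frac{1}{3} + \frac{-4 + T + \frac{1}{T} + i \sqrt{3}}{6} = \frac{1}{3} + \left(- \frac{2}{3} + \frac{T}{6} + \frac{1}{6 T} + \frac{i \sqrt{3}}{6}\right) = - \frac{1}{3} + \frac{T}{6} + \frac{1}{6 T} + \frac{i \sqrt{3}}{6}$)
$c^{2}{\left(P \right)} = \left(\frac{1 + \left(-5\right)^{2} - -10 + i \left(-5\right) \sqrt{3}}{6 \left(-5\right)}\right)^{2} = \left(\frac{1}{6} \left(- \frac{1}{5}\right) \left(1 + 25 + 10 - 5 i \sqrt{3}\right)\right)^{2} = \left(\frac{1}{6} \left(- \frac{1}{5}\right) \left(36 - 5 i \sqrt{3}\right)\right)^{2} = \left(- \frac{6}{5} + \frac{i \sqrt{3}}{6}\right)^{2}$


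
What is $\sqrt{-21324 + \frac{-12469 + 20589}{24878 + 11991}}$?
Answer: $\frac{2 i \sqrt{147887284229}}{5267} \approx 146.03 i$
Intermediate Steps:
$\sqrt{-21324 + \frac{-12469 + 20589}{24878 + 11991}} = \sqrt{-21324 + \frac{8120}{36869}} = \sqrt{-21324 + 8120 \cdot \frac{1}{36869}} = \sqrt{-21324 + \frac{1160}{5267}} = \sqrt{- \frac{112312348}{5267}} = \frac{2 i \sqrt{147887284229}}{5267}$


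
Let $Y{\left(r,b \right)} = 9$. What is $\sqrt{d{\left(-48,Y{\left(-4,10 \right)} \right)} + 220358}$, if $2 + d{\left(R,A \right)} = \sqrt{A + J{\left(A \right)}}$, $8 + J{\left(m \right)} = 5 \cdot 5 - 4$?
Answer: $\sqrt{220356 + \sqrt{22}} \approx 469.43$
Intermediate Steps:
$J{\left(m \right)} = 13$ ($J{\left(m \right)} = -8 + \left(5 \cdot 5 - 4\right) = -8 + \left(25 - 4\right) = -8 + 21 = 13$)
$d{\left(R,A \right)} = -2 + \sqrt{13 + A}$ ($d{\left(R,A \right)} = -2 + \sqrt{A + 13} = -2 + \sqrt{13 + A}$)
$\sqrt{d{\left(-48,Y{\left(-4,10 \right)} \right)} + 220358} = \sqrt{\left(-2 + \sqrt{13 + 9}\right) + 220358} = \sqrt{\left(-2 + \sqrt{22}\right) + 220358} = \sqrt{220356 + \sqrt{22}}$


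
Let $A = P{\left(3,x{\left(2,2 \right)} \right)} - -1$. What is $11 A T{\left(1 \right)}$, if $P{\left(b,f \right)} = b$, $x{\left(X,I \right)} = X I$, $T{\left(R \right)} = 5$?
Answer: $220$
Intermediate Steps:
$x{\left(X,I \right)} = I X$
$A = 4$ ($A = 3 - -1 = 3 + 1 = 4$)
$11 A T{\left(1 \right)} = 11 \cdot 4 \cdot 5 = 44 \cdot 5 = 220$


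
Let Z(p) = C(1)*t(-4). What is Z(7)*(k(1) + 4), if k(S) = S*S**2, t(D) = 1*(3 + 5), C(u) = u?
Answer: 40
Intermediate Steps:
t(D) = 8 (t(D) = 1*8 = 8)
k(S) = S**3
Z(p) = 8 (Z(p) = 1*8 = 8)
Z(7)*(k(1) + 4) = 8*(1**3 + 4) = 8*(1 + 4) = 8*5 = 40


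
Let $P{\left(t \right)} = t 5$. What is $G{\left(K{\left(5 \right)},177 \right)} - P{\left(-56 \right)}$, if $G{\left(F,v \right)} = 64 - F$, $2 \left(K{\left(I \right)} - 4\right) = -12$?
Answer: $346$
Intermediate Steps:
$K{\left(I \right)} = -2$ ($K{\left(I \right)} = 4 + \frac{1}{2} \left(-12\right) = 4 - 6 = -2$)
$P{\left(t \right)} = 5 t$
$G{\left(K{\left(5 \right)},177 \right)} - P{\left(-56 \right)} = \left(64 - -2\right) - 5 \left(-56\right) = \left(64 + 2\right) - -280 = 66 + 280 = 346$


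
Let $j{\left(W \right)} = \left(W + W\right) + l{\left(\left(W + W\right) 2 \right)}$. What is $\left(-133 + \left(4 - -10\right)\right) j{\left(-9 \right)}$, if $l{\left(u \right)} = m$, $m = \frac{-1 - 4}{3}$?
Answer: $\frac{7021}{3} \approx 2340.3$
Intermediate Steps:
$m = - \frac{5}{3}$ ($m = \left(-5\right) \frac{1}{3} = - \frac{5}{3} \approx -1.6667$)
$l{\left(u \right)} = - \frac{5}{3}$
$j{\left(W \right)} = - \frac{5}{3} + 2 W$ ($j{\left(W \right)} = \left(W + W\right) - \frac{5}{3} = 2 W - \frac{5}{3} = - \frac{5}{3} + 2 W$)
$\left(-133 + \left(4 - -10\right)\right) j{\left(-9 \right)} = \left(-133 + \left(4 - -10\right)\right) \left(- \frac{5}{3} + 2 \left(-9\right)\right) = \left(-133 + \left(4 + 10\right)\right) \left(- \frac{5}{3} - 18\right) = \left(-133 + 14\right) \left(- \frac{59}{3}\right) = \left(-119\right) \left(- \frac{59}{3}\right) = \frac{7021}{3}$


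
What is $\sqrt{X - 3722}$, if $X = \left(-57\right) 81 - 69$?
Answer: $2 i \sqrt{2102} \approx 91.695 i$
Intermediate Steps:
$X = -4686$ ($X = -4617 - 69 = -4686$)
$\sqrt{X - 3722} = \sqrt{-4686 - 3722} = \sqrt{-8408} = 2 i \sqrt{2102}$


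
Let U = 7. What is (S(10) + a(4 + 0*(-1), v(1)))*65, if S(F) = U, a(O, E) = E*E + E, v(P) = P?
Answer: 585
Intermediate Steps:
a(O, E) = E + E² (a(O, E) = E² + E = E + E²)
S(F) = 7
(S(10) + a(4 + 0*(-1), v(1)))*65 = (7 + 1*(1 + 1))*65 = (7 + 1*2)*65 = (7 + 2)*65 = 9*65 = 585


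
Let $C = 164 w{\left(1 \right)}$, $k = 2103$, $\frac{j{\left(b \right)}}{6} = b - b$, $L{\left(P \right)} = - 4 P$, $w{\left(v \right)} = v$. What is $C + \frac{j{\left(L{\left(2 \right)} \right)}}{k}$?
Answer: $164$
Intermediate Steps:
$j{\left(b \right)} = 0$ ($j{\left(b \right)} = 6 \left(b - b\right) = 6 \cdot 0 = 0$)
$C = 164$ ($C = 164 \cdot 1 = 164$)
$C + \frac{j{\left(L{\left(2 \right)} \right)}}{k} = 164 + \frac{0}{2103} = 164 + 0 \cdot \frac{1}{2103} = 164 + 0 = 164$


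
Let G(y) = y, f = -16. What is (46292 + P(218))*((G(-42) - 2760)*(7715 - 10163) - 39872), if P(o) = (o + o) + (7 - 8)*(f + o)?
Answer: 317280521024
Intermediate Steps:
P(o) = 16 + o (P(o) = (o + o) + (7 - 8)*(-16 + o) = 2*o - (-16 + o) = 2*o + (16 - o) = 16 + o)
(46292 + P(218))*((G(-42) - 2760)*(7715 - 10163) - 39872) = (46292 + (16 + 218))*((-42 - 2760)*(7715 - 10163) - 39872) = (46292 + 234)*(-2802*(-2448) - 39872) = 46526*(6859296 - 39872) = 46526*6819424 = 317280521024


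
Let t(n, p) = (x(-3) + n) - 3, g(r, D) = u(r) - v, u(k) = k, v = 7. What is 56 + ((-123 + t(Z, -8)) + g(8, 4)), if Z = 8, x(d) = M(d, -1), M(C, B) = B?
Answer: -62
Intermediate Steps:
x(d) = -1
g(r, D) = -7 + r (g(r, D) = r - 1*7 = r - 7 = -7 + r)
t(n, p) = -4 + n (t(n, p) = (-1 + n) - 3 = -4 + n)
56 + ((-123 + t(Z, -8)) + g(8, 4)) = 56 + ((-123 + (-4 + 8)) + (-7 + 8)) = 56 + ((-123 + 4) + 1) = 56 + (-119 + 1) = 56 - 118 = -62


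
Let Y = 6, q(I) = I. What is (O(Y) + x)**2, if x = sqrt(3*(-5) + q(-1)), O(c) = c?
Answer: 20 + 48*I ≈ 20.0 + 48.0*I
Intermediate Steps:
x = 4*I (x = sqrt(3*(-5) - 1) = sqrt(-15 - 1) = sqrt(-16) = 4*I ≈ 4.0*I)
(O(Y) + x)**2 = (6 + 4*I)**2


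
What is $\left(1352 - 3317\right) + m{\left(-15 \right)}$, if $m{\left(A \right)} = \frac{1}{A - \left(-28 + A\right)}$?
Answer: $- \frac{55019}{28} \approx -1965.0$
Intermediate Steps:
$m{\left(A \right)} = \frac{1}{28}$
$\left(1352 - 3317\right) + m{\left(-15 \right)} = \left(1352 - 3317\right) + \frac{1}{28} = -1965 + \frac{1}{28} = - \frac{55019}{28}$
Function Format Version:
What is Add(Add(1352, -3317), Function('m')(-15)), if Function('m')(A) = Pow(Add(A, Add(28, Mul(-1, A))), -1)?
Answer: Rational(-55019, 28) ≈ -1965.0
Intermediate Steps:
Function('m')(A) = Rational(1, 28) (Function('m')(A) = Pow(28, -1) = Rational(1, 28))
Add(Add(1352, -3317), Function('m')(-15)) = Add(Add(1352, -3317), Rational(1, 28)) = Add(-1965, Rational(1, 28)) = Rational(-55019, 28)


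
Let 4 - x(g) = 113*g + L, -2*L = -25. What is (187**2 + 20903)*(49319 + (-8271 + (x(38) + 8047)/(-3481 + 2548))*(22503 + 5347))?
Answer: -4003644995146752/311 ≈ -1.2873e+13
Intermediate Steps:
L = 25/2 (L = -1/2*(-25) = 25/2 ≈ 12.500)
x(g) = -17/2 - 113*g (x(g) = 4 - (113*g + 25/2) = 4 - (25/2 + 113*g) = 4 + (-25/2 - 113*g) = -17/2 - 113*g)
(187**2 + 20903)*(49319 + (-8271 + (x(38) + 8047)/(-3481 + 2548))*(22503 + 5347)) = (187**2 + 20903)*(49319 + (-8271 + ((-17/2 - 113*38) + 8047)/(-3481 + 2548))*(22503 + 5347)) = (34969 + 20903)*(49319 + (-8271 + ((-17/2 - 4294) + 8047)/(-933))*27850) = 55872*(49319 + (-8271 + (-8605/2 + 8047)*(-1/933))*27850) = 55872*(49319 + (-8271 + (7489/2)*(-1/933))*27850) = 55872*(49319 + (-8271 - 7489/1866)*27850) = 55872*(49319 - 15441175/1866*27850) = 55872*(49319 - 215018361875/933) = 55872*(-214972347248/933) = -4003644995146752/311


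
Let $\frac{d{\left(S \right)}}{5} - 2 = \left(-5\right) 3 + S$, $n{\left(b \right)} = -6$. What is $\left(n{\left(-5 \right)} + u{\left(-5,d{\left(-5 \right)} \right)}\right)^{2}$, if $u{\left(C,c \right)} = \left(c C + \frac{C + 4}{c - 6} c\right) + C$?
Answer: $\frac{49126081}{256} \approx 1.919 \cdot 10^{5}$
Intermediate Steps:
$d{\left(S \right)} = -65 + 5 S$ ($d{\left(S \right)} = 10 + 5 \left(\left(-5\right) 3 + S\right) = 10 + 5 \left(-15 + S\right) = 10 + \left(-75 + 5 S\right) = -65 + 5 S$)
$u{\left(C,c \right)} = C + C c + \frac{c \left(4 + C\right)}{-6 + c}$ ($u{\left(C,c \right)} = \left(C c + \frac{4 + C}{-6 + c} c\right) + C = \left(C c + \frac{c \left(4 + C\right)}{-6 + c}\right) + C = C + C c + \frac{c \left(4 + C\right)}{-6 + c}$)
$\left(n{\left(-5 \right)} + u{\left(-5,d{\left(-5 \right)} \right)}\right)^{2} = \left(-6 + \frac{\left(-6\right) \left(-5\right) + 4 \left(-65 + 5 \left(-5\right)\right) - 5 \left(-65 + 5 \left(-5\right)\right)^{2} - - 20 \left(-65 + 5 \left(-5\right)\right)}{-6 + \left(-65 + 5 \left(-5\right)\right)}\right)^{2} = \left(-6 + \frac{30 + 4 \left(-65 - 25\right) - 5 \left(-65 - 25\right)^{2} - - 20 \left(-65 - 25\right)}{-6 - 90}\right)^{2} = \left(-6 + \frac{30 + 4 \left(-90\right) - 5 \left(-90\right)^{2} - \left(-20\right) \left(-90\right)}{-6 - 90}\right)^{2} = \left(-6 + \frac{30 - 360 - 40500 - 1800}{-96}\right)^{2} = \left(-6 - \frac{30 - 360 - 40500 - 1800}{96}\right)^{2} = \left(-6 - - \frac{7105}{16}\right)^{2} = \left(-6 + \frac{7105}{16}\right)^{2} = \left(\frac{7009}{16}\right)^{2} = \frac{49126081}{256}$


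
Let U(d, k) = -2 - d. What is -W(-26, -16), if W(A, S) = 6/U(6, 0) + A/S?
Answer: -7/8 ≈ -0.87500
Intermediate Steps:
W(A, S) = -¾ + A/S (W(A, S) = 6/(-2 - 1*6) + A/S = 6/(-2 - 6) + A/S = 6/(-8) + A/S = 6*(-⅛) + A/S = -¾ + A/S)
-W(-26, -16) = -(-¾ - 26/(-16)) = -(-¾ - 26*(-1/16)) = -(-¾ + 13/8) = -1*7/8 = -7/8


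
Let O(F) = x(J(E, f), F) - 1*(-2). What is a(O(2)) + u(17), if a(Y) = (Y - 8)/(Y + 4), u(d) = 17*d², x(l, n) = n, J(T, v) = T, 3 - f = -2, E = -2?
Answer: 9825/2 ≈ 4912.5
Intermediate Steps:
f = 5 (f = 3 - 1*(-2) = 3 + 2 = 5)
O(F) = 2 + F (O(F) = F - 1*(-2) = F + 2 = 2 + F)
a(Y) = (-8 + Y)/(4 + Y)
a(O(2)) + u(17) = (-8 + (2 + 2))/(4 + (2 + 2)) + 17*17² = (-8 + 4)/(4 + 4) + 17*289 = -4/8 + 4913 = (⅛)*(-4) + 4913 = -½ + 4913 = 9825/2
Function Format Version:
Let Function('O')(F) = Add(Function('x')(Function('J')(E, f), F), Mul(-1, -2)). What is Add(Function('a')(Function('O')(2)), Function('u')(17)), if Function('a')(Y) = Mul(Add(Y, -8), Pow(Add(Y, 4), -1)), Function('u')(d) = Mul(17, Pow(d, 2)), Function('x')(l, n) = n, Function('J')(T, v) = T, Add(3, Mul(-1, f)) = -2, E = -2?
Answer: Rational(9825, 2) ≈ 4912.5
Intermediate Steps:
f = 5 (f = Add(3, Mul(-1, -2)) = Add(3, 2) = 5)
Function('O')(F) = Add(2, F) (Function('O')(F) = Add(F, Mul(-1, -2)) = Add(F, 2) = Add(2, F))
Function('a')(Y) = Mul(Pow(Add(4, Y), -1), Add(-8, Y)) (Function('a')(Y) = Mul(Add(-8, Y), Pow(Add(4, Y), -1)) = Mul(Pow(Add(4, Y), -1), Add(-8, Y)))
Add(Function('a')(Function('O')(2)), Function('u')(17)) = Add(Mul(Pow(Add(4, Add(2, 2)), -1), Add(-8, Add(2, 2))), Mul(17, Pow(17, 2))) = Add(Mul(Pow(Add(4, 4), -1), Add(-8, 4)), Mul(17, 289)) = Add(Mul(Pow(8, -1), -4), 4913) = Add(Mul(Rational(1, 8), -4), 4913) = Add(Rational(-1, 2), 4913) = Rational(9825, 2)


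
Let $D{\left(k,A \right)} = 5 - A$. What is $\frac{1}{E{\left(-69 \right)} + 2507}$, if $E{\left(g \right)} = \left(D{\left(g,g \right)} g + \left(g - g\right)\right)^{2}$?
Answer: $\frac{1}{26073743} \approx 3.8353 \cdot 10^{-8}$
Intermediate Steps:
$E{\left(g \right)} = g^{2} \left(5 - g\right)^{2}$ ($E{\left(g \right)} = \left(\left(5 - g\right) g + \left(g - g\right)\right)^{2} = \left(g \left(5 - g\right) + 0\right)^{2} = \left(g \left(5 - g\right)\right)^{2} = g^{2} \left(5 - g\right)^{2}$)
$\frac{1}{E{\left(-69 \right)} + 2507} = \frac{1}{\left(-69\right)^{2} \left(-5 - 69\right)^{2} + 2507} = \frac{1}{4761 \left(-74\right)^{2} + 2507} = \frac{1}{4761 \cdot 5476 + 2507} = \frac{1}{26071236 + 2507} = \frac{1}{26073743}$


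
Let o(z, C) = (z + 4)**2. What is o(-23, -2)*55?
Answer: 19855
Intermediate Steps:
o(z, C) = (4 + z)**2
o(-23, -2)*55 = (4 - 23)**2*55 = (-19)**2*55 = 361*55 = 19855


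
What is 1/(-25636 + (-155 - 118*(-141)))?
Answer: -1/9153 ≈ -0.00010925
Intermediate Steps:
1/(-25636 + (-155 - 118*(-141))) = 1/(-25636 + (-155 + 16638)) = 1/(-25636 + 16483) = 1/(-9153) = -1/9153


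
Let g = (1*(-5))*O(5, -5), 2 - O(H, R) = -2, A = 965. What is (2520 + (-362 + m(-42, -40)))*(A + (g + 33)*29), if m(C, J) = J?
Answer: 2842356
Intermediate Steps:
O(H, R) = 4 (O(H, R) = 2 - 1*(-2) = 2 + 2 = 4)
g = -20 (g = (1*(-5))*4 = -5*4 = -20)
(2520 + (-362 + m(-42, -40)))*(A + (g + 33)*29) = (2520 + (-362 - 40))*(965 + (-20 + 33)*29) = (2520 - 402)*(965 + 13*29) = 2118*(965 + 377) = 2118*1342 = 2842356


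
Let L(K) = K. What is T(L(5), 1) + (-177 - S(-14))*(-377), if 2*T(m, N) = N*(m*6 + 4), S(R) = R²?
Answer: 140638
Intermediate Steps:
T(m, N) = N*(4 + 6*m)/2 (T(m, N) = (N*(m*6 + 4))/2 = (N*(6*m + 4))/2 = (N*(4 + 6*m))/2 = N*(4 + 6*m)/2)
T(L(5), 1) + (-177 - S(-14))*(-377) = 1*(2 + 3*5) + (-177 - 1*(-14)²)*(-377) = 1*(2 + 15) + (-177 - 1*196)*(-377) = 1*17 + (-177 - 196)*(-377) = 17 - 373*(-377) = 17 + 140621 = 140638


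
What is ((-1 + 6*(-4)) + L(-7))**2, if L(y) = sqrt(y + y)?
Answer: (25 - I*sqrt(14))**2 ≈ 611.0 - 187.08*I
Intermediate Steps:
L(y) = sqrt(2)*sqrt(y) (L(y) = sqrt(2*y) = sqrt(2)*sqrt(y))
((-1 + 6*(-4)) + L(-7))**2 = ((-1 + 6*(-4)) + sqrt(2)*sqrt(-7))**2 = ((-1 - 24) + sqrt(2)*(I*sqrt(7)))**2 = (-25 + I*sqrt(14))**2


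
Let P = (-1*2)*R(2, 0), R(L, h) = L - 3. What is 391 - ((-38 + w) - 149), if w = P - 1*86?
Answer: 662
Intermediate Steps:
R(L, h) = -3 + L
P = 2 (P = (-1*2)*(-3 + 2) = -2*(-1) = 2)
w = -84 (w = 2 - 1*86 = 2 - 86 = -84)
391 - ((-38 + w) - 149) = 391 - ((-38 - 84) - 149) = 391 - (-122 - 149) = 391 - 1*(-271) = 391 + 271 = 662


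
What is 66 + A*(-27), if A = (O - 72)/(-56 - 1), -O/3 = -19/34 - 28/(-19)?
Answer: 375519/12274 ≈ 30.595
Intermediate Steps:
O = -1773/646 (O = -3*(-19/34 - 28/(-19)) = -3*(-19*1/34 - 28*(-1/19)) = -3*(-19/34 + 28/19) = -3*591/646 = -1773/646 ≈ -2.7446)
A = 16095/12274 (A = (-1773/646 - 72)/(-56 - 1) = -48285/646/(-57) = -48285/646*(-1/57) = 16095/12274 ≈ 1.3113)
66 + A*(-27) = 66 + (16095/12274)*(-27) = 66 - 434565/12274 = 375519/12274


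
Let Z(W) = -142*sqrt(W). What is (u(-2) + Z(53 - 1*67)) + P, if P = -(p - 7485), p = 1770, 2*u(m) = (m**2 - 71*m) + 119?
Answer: 11695/2 - 142*I*sqrt(14) ≈ 5847.5 - 531.32*I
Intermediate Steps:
u(m) = 119/2 + m**2/2 - 71*m/2 (u(m) = ((m**2 - 71*m) + 119)/2 = (119 + m**2 - 71*m)/2 = 119/2 + m**2/2 - 71*m/2)
P = 5715 (P = -(1770 - 7485) = -1*(-5715) = 5715)
(u(-2) + Z(53 - 1*67)) + P = ((119/2 + (1/2)*(-2)**2 - 71/2*(-2)) - 142*sqrt(53 - 1*67)) + 5715 = ((119/2 + (1/2)*4 + 71) - 142*sqrt(53 - 67)) + 5715 = ((119/2 + 2 + 71) - 142*I*sqrt(14)) + 5715 = (265/2 - 142*I*sqrt(14)) + 5715 = 11695/2 - 142*I*sqrt(14)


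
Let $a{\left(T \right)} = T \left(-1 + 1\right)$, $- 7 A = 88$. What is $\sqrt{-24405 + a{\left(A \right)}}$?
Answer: $i \sqrt{24405} \approx 156.22 i$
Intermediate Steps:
$A = - \frac{88}{7}$ ($A = \left(- \frac{1}{7}\right) 88 = - \frac{88}{7} \approx -12.571$)
$a{\left(T \right)} = 0$ ($a{\left(T \right)} = T 0 = 0$)
$\sqrt{-24405 + a{\left(A \right)}} = \sqrt{-24405 + 0} = \sqrt{-24405} = i \sqrt{24405}$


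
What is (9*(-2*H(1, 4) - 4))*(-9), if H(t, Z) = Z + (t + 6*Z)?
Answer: 5022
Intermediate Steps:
H(t, Z) = t + 7*Z
(9*(-2*H(1, 4) - 4))*(-9) = (9*(-2*(1 + 7*4) - 4))*(-9) = (9*(-2*(1 + 28) - 4))*(-9) = (9*(-2*29 - 4))*(-9) = (9*(-58 - 4))*(-9) = (9*(-62))*(-9) = -558*(-9) = 5022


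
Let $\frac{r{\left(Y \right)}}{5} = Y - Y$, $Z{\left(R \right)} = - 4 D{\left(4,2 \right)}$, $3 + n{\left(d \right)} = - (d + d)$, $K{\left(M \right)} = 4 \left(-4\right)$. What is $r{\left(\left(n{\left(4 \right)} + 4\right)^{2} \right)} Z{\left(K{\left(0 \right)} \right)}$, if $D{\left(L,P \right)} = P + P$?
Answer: $0$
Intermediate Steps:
$K{\left(M \right)} = -16$
$n{\left(d \right)} = -3 - 2 d$ ($n{\left(d \right)} = -3 - \left(d + d\right) = -3 - 2 d$)
$D{\left(L,P \right)} = 2 P$
$Z{\left(R \right)} = -16$ ($Z{\left(R \right)} = - 4 \cdot 2 \cdot 2 = \left(-4\right) 4 = -16$)
$r{\left(Y \right)} = 0$ ($r{\left(Y \right)} = 5 \left(Y - Y\right) = 5 \cdot 0 = 0$)
$r{\left(\left(n{\left(4 \right)} + 4\right)^{2} \right)} Z{\left(K{\left(0 \right)} \right)} = 0 \left(-16\right) = 0$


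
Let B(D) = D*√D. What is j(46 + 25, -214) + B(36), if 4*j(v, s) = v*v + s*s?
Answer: 51701/4 ≈ 12925.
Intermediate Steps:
B(D) = D^(3/2)
j(v, s) = s²/4 + v²/4 (j(v, s) = (v*v + s*s)/4 = (v² + s²)/4 = (s² + v²)/4 = s²/4 + v²/4)
j(46 + 25, -214) + B(36) = ((¼)*(-214)² + (46 + 25)²/4) + 36^(3/2) = ((¼)*45796 + (¼)*71²) + 216 = (11449 + (¼)*5041) + 216 = (11449 + 5041/4) + 216 = 50837/4 + 216 = 51701/4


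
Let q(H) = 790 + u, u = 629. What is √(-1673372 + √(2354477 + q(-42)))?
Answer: √(-1673372 + 2*√588974) ≈ 1293.0*I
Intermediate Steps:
q(H) = 1419 (q(H) = 790 + 629 = 1419)
√(-1673372 + √(2354477 + q(-42))) = √(-1673372 + √(2354477 + 1419)) = √(-1673372 + √2355896) = √(-1673372 + 2*√588974)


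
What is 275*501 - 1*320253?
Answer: -182478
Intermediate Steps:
275*501 - 1*320253 = 137775 - 320253 = -182478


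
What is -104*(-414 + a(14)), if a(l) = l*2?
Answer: 40144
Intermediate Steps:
a(l) = 2*l
-104*(-414 + a(14)) = -104*(-414 + 2*14) = -104*(-414 + 28) = -104*(-386) = 40144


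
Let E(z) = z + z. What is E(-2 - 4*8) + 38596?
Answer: 38528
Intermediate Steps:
E(z) = 2*z
E(-2 - 4*8) + 38596 = 2*(-2 - 4*8) + 38596 = 2*(-2 - 32) + 38596 = 2*(-34) + 38596 = -68 + 38596 = 38528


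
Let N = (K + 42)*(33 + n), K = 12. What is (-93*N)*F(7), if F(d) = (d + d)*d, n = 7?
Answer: -19686240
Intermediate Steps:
F(d) = 2*d² (F(d) = (2*d)*d = 2*d²)
N = 2160 (N = (12 + 42)*(33 + 7) = 54*40 = 2160)
(-93*N)*F(7) = (-93*2160)*(2*7²) = -401760*49 = -200880*98 = -19686240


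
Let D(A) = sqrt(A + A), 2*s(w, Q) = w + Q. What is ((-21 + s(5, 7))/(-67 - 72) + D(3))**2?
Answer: 116151/19321 + 30*sqrt(6)/139 ≈ 6.5403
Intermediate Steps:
s(w, Q) = Q/2 + w/2 (s(w, Q) = (w + Q)/2 = (Q + w)/2 = Q/2 + w/2)
D(A) = sqrt(2)*sqrt(A) (D(A) = sqrt(2*A) = sqrt(2)*sqrt(A))
((-21 + s(5, 7))/(-67 - 72) + D(3))**2 = ((-21 + ((1/2)*7 + (1/2)*5))/(-67 - 72) + sqrt(2)*sqrt(3))**2 = ((-21 + (7/2 + 5/2))/(-139) + sqrt(6))**2 = ((-21 + 6)*(-1/139) + sqrt(6))**2 = (-15*(-1/139) + sqrt(6))**2 = (15/139 + sqrt(6))**2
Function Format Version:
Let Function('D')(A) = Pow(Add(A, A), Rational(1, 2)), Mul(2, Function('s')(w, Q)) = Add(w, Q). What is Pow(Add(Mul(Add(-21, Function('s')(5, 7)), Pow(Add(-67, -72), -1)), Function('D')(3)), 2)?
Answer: Add(Rational(116151, 19321), Mul(Rational(30, 139), Pow(6, Rational(1, 2)))) ≈ 6.5403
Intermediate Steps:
Function('s')(w, Q) = Add(Mul(Rational(1, 2), Q), Mul(Rational(1, 2), w)) (Function('s')(w, Q) = Mul(Rational(1, 2), Add(w, Q)) = Mul(Rational(1, 2), Add(Q, w)) = Add(Mul(Rational(1, 2), Q), Mul(Rational(1, 2), w)))
Function('D')(A) = Mul(Pow(2, Rational(1, 2)), Pow(A, Rational(1, 2))) (Function('D')(A) = Pow(Mul(2, A), Rational(1, 2)) = Mul(Pow(2, Rational(1, 2)), Pow(A, Rational(1, 2))))
Pow(Add(Mul(Add(-21, Function('s')(5, 7)), Pow(Add(-67, -72), -1)), Function('D')(3)), 2) = Pow(Add(Mul(Add(-21, Add(Mul(Rational(1, 2), 7), Mul(Rational(1, 2), 5))), Pow(Add(-67, -72), -1)), Mul(Pow(2, Rational(1, 2)), Pow(3, Rational(1, 2)))), 2) = Pow(Add(Mul(Add(-21, Add(Rational(7, 2), Rational(5, 2))), Pow(-139, -1)), Pow(6, Rational(1, 2))), 2) = Pow(Add(Mul(Add(-21, 6), Rational(-1, 139)), Pow(6, Rational(1, 2))), 2) = Pow(Add(Mul(-15, Rational(-1, 139)), Pow(6, Rational(1, 2))), 2) = Pow(Add(Rational(15, 139), Pow(6, Rational(1, 2))), 2)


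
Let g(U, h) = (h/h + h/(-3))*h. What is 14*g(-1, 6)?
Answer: -84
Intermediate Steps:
g(U, h) = h*(1 - h/3) (g(U, h) = (1 + h*(-1/3))*h = (1 - h/3)*h = h*(1 - h/3))
14*g(-1, 6) = 14*((1/3)*6*(3 - 1*6)) = 14*((1/3)*6*(3 - 6)) = 14*((1/3)*6*(-3)) = 14*(-6) = -84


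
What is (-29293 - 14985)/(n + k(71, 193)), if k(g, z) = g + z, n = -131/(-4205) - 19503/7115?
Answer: -26494693277/156348515 ≈ -169.46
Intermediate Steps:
n = -3243122/1196743 (n = -131*(-1/4205) - 19503*1/7115 = 131/4205 - 19503/7115 = -3243122/1196743 ≈ -2.7100)
(-29293 - 14985)/(n + k(71, 193)) = (-29293 - 14985)/(-3243122/1196743 + (71 + 193)) = -44278/(-3243122/1196743 + 264) = -44278/312697030/1196743 = -44278*1196743/312697030 = -26494693277/156348515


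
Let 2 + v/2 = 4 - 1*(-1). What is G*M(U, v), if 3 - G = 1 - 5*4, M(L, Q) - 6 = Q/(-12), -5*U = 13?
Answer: 121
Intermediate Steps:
U = -13/5 (U = -⅕*13 = -13/5 ≈ -2.6000)
v = 6 (v = -4 + 2*(4 - 1*(-1)) = -4 + 2*(4 + 1) = -4 + 2*5 = -4 + 10 = 6)
M(L, Q) = 6 - Q/12 (M(L, Q) = 6 + Q/(-12) = 6 + Q*(-1/12) = 6 - Q/12)
G = 22 (G = 3 - (1 - 5*4) = 3 - (1 - 20) = 3 - 1*(-19) = 3 + 19 = 22)
G*M(U, v) = 22*(6 - 1/12*6) = 22*(6 - ½) = 22*(11/2) = 121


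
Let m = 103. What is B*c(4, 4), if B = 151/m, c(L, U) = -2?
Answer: -302/103 ≈ -2.9320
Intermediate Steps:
B = 151/103 ≈ 1.4660
B*c(4, 4) = (151/103)*(-2) = -302/103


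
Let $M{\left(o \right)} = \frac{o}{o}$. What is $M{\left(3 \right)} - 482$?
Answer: $-481$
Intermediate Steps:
$M{\left(o \right)} = 1$
$M{\left(3 \right)} - 482 = 1 - 482 = -481$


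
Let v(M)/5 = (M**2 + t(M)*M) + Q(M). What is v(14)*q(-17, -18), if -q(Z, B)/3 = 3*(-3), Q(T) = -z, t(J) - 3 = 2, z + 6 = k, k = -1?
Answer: 36855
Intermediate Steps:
z = -7 (z = -6 - 1 = -7)
t(J) = 5 (t(J) = 3 + 2 = 5)
Q(T) = 7 (Q(T) = -1*(-7) = 7)
v(M) = 35 + 5*M**2 + 25*M (v(M) = 5*((M**2 + 5*M) + 7) = 5*(7 + M**2 + 5*M) = 35 + 5*M**2 + 25*M)
q(Z, B) = 27 (q(Z, B) = -9*(-3) = -3*(-9) = 27)
v(14)*q(-17, -18) = (35 + 5*14**2 + 25*14)*27 = (35 + 5*196 + 350)*27 = (35 + 980 + 350)*27 = 1365*27 = 36855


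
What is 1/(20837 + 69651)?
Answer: 1/90488 ≈ 1.1051e-5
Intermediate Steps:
1/(20837 + 69651) = 1/90488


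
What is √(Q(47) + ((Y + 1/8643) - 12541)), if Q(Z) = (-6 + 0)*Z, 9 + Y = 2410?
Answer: I*√778538492835/8643 ≈ 102.09*I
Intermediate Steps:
Y = 2401 (Y = -9 + 2410 = 2401)
Q(Z) = -6*Z
√(Q(47) + ((Y + 1/8643) - 12541)) = √(-6*47 + ((2401 + 1/8643) - 12541)) = √(-282 + ((2401 + 1/8643) - 12541)) = √(-282 + (20751844/8643 - 12541)) = √(-282 - 87640019/8643) = √(-90077345/8643) = I*√778538492835/8643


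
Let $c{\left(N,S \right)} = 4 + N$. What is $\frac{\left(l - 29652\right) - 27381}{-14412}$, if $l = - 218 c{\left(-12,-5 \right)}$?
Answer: $\frac{55289}{14412} \approx 3.8363$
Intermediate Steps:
$l = 1744$ ($l = - 218 \left(4 - 12\right) = \left(-218\right) \left(-8\right) = 1744$)
$\frac{\left(l - 29652\right) - 27381}{-14412} = \frac{\left(1744 - 29652\right) - 27381}{-14412} = \left(-27908 - 27381\right) \left(- \frac{1}{14412}\right) = \left(-55289\right) \left(- \frac{1}{14412}\right) = \frac{55289}{14412}$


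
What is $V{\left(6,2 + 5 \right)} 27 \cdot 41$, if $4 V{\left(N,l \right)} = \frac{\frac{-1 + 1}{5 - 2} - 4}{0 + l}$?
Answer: $- \frac{1107}{7} \approx -158.14$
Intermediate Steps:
$V{\left(N,l \right)} = - \frac{1}{l}$ ($V{\left(N,l \right)} = \frac{\left(\frac{-1 + 1}{5 - 2} - 4\right) \frac{1}{0 + l}}{4} = \frac{\left(\frac{0}{3} - 4\right) \frac{1}{l}}{4} = \frac{\left(0 \cdot \frac{1}{3} - 4\right) \frac{1}{l}}{4} = \frac{\left(0 - 4\right) \frac{1}{l}}{4} = \frac{\left(-4\right) \frac{1}{l}}{4} = - \frac{1}{l}$)
$V{\left(6,2 + 5 \right)} 27 \cdot 41 = - \frac{1}{2 + 5} \cdot 27 \cdot 41 = - \frac{1}{7} \cdot 27 \cdot 41 = \left(-1\right) \frac{1}{7} \cdot 27 \cdot 41 = \left(- \frac{1}{7}\right) 27 \cdot 41 = \left(- \frac{27}{7}\right) 41 = - \frac{1107}{7}$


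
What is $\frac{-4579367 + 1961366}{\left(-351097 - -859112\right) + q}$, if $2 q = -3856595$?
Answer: $\frac{1745334}{946855} \approx 1.8433$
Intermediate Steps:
$q = - \frac{3856595}{2}$ ($q = \frac{1}{2} \left(-3856595\right) = - \frac{3856595}{2} \approx -1.9283 \cdot 10^{6}$)
$\frac{-4579367 + 1961366}{\left(-351097 - -859112\right) + q} = \frac{-4579367 + 1961366}{\left(-351097 - -859112\right) - \frac{3856595}{2}} = - \frac{2618001}{\left(-351097 + 859112\right) - \frac{3856595}{2}} = - \frac{2618001}{508015 - \frac{3856595}{2}} = - \frac{2618001}{- \frac{2840565}{2}} = \left(-2618001\right) \left(- \frac{2}{2840565}\right) = \frac{1745334}{946855}$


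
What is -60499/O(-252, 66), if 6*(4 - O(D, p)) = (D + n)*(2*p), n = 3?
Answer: -60499/5482 ≈ -11.036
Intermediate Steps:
O(D, p) = 4 - p*(3 + D)/3 (O(D, p) = 4 - (D + 3)*2*p/6 = 4 - (3 + D)*2*p/6 = 4 - p*(3 + D)/3)
-60499/O(-252, 66) = -60499/(4 - 1*66 - ⅓*(-252)*66) = -60499/(4 - 66 + 5544) = -60499/5482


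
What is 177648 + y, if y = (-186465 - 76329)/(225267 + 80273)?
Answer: 27139153563/152770 ≈ 1.7765e+5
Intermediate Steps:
y = -131397/152770 (y = -262794/305540 = -262794*1/305540 = -131397/152770 ≈ -0.86010)
177648 + y = 177648 - 131397/152770 = 27139153563/152770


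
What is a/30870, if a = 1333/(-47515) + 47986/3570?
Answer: 155629/358169175 ≈ 0.00043451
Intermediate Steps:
a = 311258/23205 (a = 1333*(-1/47515) + 47986*(1/3570) = -31/1105 + 23993/1785 = 311258/23205 ≈ 13.413)
a/30870 = (311258/23205)/30870 = (311258/23205)*(1/30870) = 155629/358169175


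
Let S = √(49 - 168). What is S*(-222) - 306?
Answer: -306 - 222*I*√119 ≈ -306.0 - 2421.7*I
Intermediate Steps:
S = I*√119 (S = √(-119) = I*√119 ≈ 10.909*I)
S*(-222) - 306 = (I*√119)*(-222) - 306 = -222*I*√119 - 306 = -306 - 222*I*√119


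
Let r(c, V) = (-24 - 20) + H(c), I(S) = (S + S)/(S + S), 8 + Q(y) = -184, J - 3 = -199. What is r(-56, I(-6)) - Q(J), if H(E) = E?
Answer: 92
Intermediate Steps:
J = -196 (J = 3 - 199 = -196)
Q(y) = -192 (Q(y) = -8 - 184 = -192)
I(S) = 1 (I(S) = (2*S)/((2*S)) = (2*S)*(1/(2*S)) = 1)
r(c, V) = -44 + c (r(c, V) = (-24 - 20) + c = -44 + c)
r(-56, I(-6)) - Q(J) = (-44 - 56) - 1*(-192) = -100 + 192 = 92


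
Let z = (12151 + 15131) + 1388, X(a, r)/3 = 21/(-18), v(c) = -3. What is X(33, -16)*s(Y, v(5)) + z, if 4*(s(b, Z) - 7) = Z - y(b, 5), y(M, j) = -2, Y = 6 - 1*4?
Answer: 229171/8 ≈ 28646.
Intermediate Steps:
Y = 2 (Y = 6 - 4 = 2)
X(a, r) = -7/2 (X(a, r) = 3*(21/(-18)) = 3*(21*(-1/18)) = 3*(-7/6) = -7/2)
s(b, Z) = 15/2 + Z/4 (s(b, Z) = 7 + (Z - 1*(-2))/4 = 7 + (Z + 2)/4 = 7 + (2 + Z)/4 = 7 + (½ + Z/4) = 15/2 + Z/4)
z = 28670 (z = 27282 + 1388 = 28670)
X(33, -16)*s(Y, v(5)) + z = -7*(15/2 + (¼)*(-3))/2 + 28670 = -7*(15/2 - ¾)/2 + 28670 = -7/2*27/4 + 28670 = -189/8 + 28670 = 229171/8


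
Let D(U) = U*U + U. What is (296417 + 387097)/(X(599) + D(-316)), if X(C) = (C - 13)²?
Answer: 26289/17036 ≈ 1.5431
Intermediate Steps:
D(U) = U + U² (D(U) = U² + U = U + U²)
X(C) = (-13 + C)²
(296417 + 387097)/(X(599) + D(-316)) = (296417 + 387097)/((-13 + 599)² - 316*(1 - 316)) = 683514/(586² - 316*(-315)) = 683514/(343396 + 99540) = 683514/442936 = 683514*(1/442936) = 26289/17036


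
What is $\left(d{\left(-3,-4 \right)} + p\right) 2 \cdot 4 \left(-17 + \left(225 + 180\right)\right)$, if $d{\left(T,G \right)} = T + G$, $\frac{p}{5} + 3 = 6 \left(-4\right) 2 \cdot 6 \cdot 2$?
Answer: $-9007808$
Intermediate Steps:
$p = -2895$ ($p = -15 + 5 \cdot 6 \left(-4\right) 2 \cdot 6 \cdot 2 = -15 + 5 \left(-24\right) 2 \cdot 6 \cdot 2 = -15 + 5 \left(-48\right) 6 \cdot 2 = -15 + 5 \left(\left(-288\right) 2\right) = -15 + 5 \left(-576\right) = -15 - 2880 = -2895$)
$d{\left(T,G \right)} = G + T$
$\left(d{\left(-3,-4 \right)} + p\right) 2 \cdot 4 \left(-17 + \left(225 + 180\right)\right) = \left(\left(-4 - 3\right) - 2895\right) 2 \cdot 4 \left(-17 + \left(225 + 180\right)\right) = \left(-7 - 2895\right) 8 \left(-17 + 405\right) = \left(-2902\right) 8 \cdot 388 = \left(-23216\right) 388 = -9007808$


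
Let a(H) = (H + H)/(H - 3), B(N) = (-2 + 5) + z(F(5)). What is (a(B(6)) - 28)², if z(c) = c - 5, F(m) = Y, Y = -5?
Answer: 17689/25 ≈ 707.56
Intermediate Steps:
F(m) = -5
z(c) = -5 + c
B(N) = -7 (B(N) = (-2 + 5) + (-5 - 5) = 3 - 10 = -7)
a(H) = 2*H/(-3 + H) (a(H) = (2*H)/(-3 + H) = 2*H/(-3 + H))
(a(B(6)) - 28)² = (2*(-7)/(-3 - 7) - 28)² = (2*(-7)/(-10) - 28)² = (2*(-7)*(-⅒) - 28)² = (7/5 - 28)² = (-133/5)² = 17689/25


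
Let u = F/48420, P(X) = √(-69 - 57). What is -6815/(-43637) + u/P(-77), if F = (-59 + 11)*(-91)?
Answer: 6815/43637 - 26*I*√14/12105 ≈ 0.15617 - 0.0080366*I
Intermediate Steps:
F = 4368 (F = -48*(-91) = 4368)
P(X) = 3*I*√14 (P(X) = √(-126) = 3*I*√14)
u = 364/4035 (u = 4368/48420 = 4368*(1/48420) = 364/4035 ≈ 0.090211)
-6815/(-43637) + u/P(-77) = -6815/(-43637) + 364/(4035*((3*I*√14))) = -6815*(-1/43637) + 364*(-I*√14/42)/4035 = 6815/43637 - 26*I*√14/12105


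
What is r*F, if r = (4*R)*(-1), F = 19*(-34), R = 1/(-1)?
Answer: -2584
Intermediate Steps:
R = -1
F = -646
r = 4 (r = (4*(-1))*(-1) = -4*(-1) = 4)
r*F = 4*(-646) = -2584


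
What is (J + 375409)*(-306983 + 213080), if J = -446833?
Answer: 6706927872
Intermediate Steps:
(J + 375409)*(-306983 + 213080) = (-446833 + 375409)*(-306983 + 213080) = -71424*(-93903) = 6706927872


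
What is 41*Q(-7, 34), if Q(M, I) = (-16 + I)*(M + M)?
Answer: -10332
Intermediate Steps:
Q(M, I) = 2*M*(-16 + I) (Q(M, I) = (-16 + I)*(2*M) = 2*M*(-16 + I))
41*Q(-7, 34) = 41*(2*(-7)*(-16 + 34)) = 41*(2*(-7)*18) = 41*(-252) = -10332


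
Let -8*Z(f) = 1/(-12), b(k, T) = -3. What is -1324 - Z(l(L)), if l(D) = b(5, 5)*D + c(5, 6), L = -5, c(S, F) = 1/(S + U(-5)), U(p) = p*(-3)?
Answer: -127105/96 ≈ -1324.0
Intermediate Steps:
U(p) = -3*p
c(S, F) = 1/(15 + S) (c(S, F) = 1/(S - 3*(-5)) = 1/(S + 15) = 1/(15 + S))
l(D) = 1/20 - 3*D (l(D) = -3*D + 1/(15 + 5) = -3*D + 1/20 = 1/20 - 3*D)
Z(f) = 1/96 (Z(f) = -⅛/(-12) = -⅛*(-1/12) = 1/96)
-1324 - Z(l(L)) = -1324 - 1*1/96 = -1324 - 1/96 = -127105/96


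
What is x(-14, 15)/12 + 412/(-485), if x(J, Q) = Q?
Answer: 777/1940 ≈ 0.40052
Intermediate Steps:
x(-14, 15)/12 + 412/(-485) = 15/12 + 412/(-485) = 15*(1/12) + 412*(-1/485) = 5/4 - 412/485 = 777/1940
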